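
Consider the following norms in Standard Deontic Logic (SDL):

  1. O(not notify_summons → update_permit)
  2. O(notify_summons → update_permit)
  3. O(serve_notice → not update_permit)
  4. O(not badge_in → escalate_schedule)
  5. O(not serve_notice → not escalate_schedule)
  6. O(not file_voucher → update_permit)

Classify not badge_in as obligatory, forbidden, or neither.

Premises 2 and 1 are O(notify_summons → update_permit) and O(not notify_summons → update_permit); every ideal world satisfies notify_summons or not notify_summons, so in either case update_permit holds — hence O(update_permit).
Premise 3, O(serve_notice → not update_permit), contraposes to O(update_permit → not serve_notice); with O(update_permit) we get O(not serve_notice).
Premise 5 is O(not serve_notice → not escalate_schedule); since O(not serve_notice), deontic closure gives O(not escalate_schedule).
Premise 4, O(not badge_in → escalate_schedule), contraposes to O(not escalate_schedule → badge_in); with O(not escalate_schedule) we get O(badge_in).
Premise 6 does not contribute to this derivation.
Thus O(badge_in), which is F(not badge_in): not badge_in is forbidden.

Forbidden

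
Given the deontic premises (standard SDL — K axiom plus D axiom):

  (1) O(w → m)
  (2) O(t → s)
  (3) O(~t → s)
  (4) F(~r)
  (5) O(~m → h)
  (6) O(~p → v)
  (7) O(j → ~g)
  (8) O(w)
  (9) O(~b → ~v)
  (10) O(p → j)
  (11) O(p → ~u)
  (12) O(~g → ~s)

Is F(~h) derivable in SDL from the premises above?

Premise 5 is O(~m → h), but O(~m) is not derivable from the premises, so it does not yield O(h).
No other premise forces O(h). An ideal world satisfying every premise can still have ~h true, so F(~h) is not derivable.

No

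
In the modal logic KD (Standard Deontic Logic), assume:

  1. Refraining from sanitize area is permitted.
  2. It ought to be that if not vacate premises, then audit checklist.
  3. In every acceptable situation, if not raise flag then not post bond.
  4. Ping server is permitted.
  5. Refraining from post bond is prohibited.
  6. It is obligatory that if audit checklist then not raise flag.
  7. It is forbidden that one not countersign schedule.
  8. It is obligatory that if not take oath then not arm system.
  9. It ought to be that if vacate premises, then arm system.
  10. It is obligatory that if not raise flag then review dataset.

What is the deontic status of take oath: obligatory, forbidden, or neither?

Obligatory

Premise 5, F(¬post_bond), is equivalent to O(post_bond).
Premise 3, O(¬raise_flag → ¬post_bond), contraposes to O(post_bond → raise_flag); with O(post_bond) we get O(raise_flag).
Premise 6, O(audit_checklist → ¬raise_flag), contraposes to O(raise_flag → ¬audit_checklist); with O(raise_flag) we get O(¬audit_checklist).
The contrapositive of premise 2 (O(¬vacate_premises → audit_checklist)) is O(¬audit_checklist → vacate_premises), and O(¬audit_checklist) is already established, so O(vacate_premises).
Premise 9 is O(vacate_premises → arm_system); since O(vacate_premises), deontic closure gives O(arm_system).
The contrapositive of premise 8 (O(¬take_oath → ¬arm_system)) is O(arm_system → take_oath), and O(arm_system) is already established, so O(take_oath).
Premises 1, 4, 7, 10 do not contribute to this derivation.
Hence take_oath is obligatory.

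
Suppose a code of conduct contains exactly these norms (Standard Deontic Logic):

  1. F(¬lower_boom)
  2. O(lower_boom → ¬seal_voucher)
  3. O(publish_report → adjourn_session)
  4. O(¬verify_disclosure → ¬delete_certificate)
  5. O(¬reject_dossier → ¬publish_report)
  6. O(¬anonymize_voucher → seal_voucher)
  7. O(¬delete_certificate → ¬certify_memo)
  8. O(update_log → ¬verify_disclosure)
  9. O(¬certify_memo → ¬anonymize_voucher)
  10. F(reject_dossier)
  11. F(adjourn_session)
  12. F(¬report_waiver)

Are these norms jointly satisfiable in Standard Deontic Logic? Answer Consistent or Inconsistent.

Premise 3 is O(publish_report → adjourn_session), but O(publish_report) is not derivable from the premises, so it does not yield O(adjourn_session).
So O(adjourn_session) is not derivable, and the apparent clash with O(¬adjourn_session) does not arise.
A world satisfying every obligation exists (e.g. adjourn_session=false, anonymize_voucher=true, certify_memo=true, delete_certificate=true, lower_boom=true, publish_report=false, reject_dossier=false, report_waiver=true, seal_voucher=false, update_log=false, verify_disclosure=true); no atom is both obligatory and forbidden, so the set is consistent.

Consistent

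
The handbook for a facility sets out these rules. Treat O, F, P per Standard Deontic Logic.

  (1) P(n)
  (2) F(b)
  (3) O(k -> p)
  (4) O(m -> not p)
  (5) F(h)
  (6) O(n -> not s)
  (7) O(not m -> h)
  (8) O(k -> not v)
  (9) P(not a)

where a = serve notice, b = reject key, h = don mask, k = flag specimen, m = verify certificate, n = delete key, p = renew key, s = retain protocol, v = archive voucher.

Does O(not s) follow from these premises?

Premise 6 is O(n -> not s), but O(n) is not derivable from the premises (the permission P(n) asserts only not O(not n), not O(n)), so it does not yield O(not s).
No other premise forces O(not s). An ideal world satisfying every premise can still have not s false, so O(not s) is not derivable.

No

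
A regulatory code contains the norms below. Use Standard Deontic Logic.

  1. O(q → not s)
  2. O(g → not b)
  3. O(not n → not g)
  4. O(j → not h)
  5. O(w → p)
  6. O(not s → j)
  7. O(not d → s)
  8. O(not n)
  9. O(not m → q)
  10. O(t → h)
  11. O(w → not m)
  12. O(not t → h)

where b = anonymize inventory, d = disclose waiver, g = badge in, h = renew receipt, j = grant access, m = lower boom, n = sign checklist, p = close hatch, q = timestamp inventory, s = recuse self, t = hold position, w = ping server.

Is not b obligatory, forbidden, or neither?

Neither

Premise 2 is O(g → not b), but O(g) is not derivable from the premises, so it does not yield O(not b).
No premise or chain of K-axiom applications forces O(not b), and none forces O(b). So not b is neither obligatory nor forbidden under these norms.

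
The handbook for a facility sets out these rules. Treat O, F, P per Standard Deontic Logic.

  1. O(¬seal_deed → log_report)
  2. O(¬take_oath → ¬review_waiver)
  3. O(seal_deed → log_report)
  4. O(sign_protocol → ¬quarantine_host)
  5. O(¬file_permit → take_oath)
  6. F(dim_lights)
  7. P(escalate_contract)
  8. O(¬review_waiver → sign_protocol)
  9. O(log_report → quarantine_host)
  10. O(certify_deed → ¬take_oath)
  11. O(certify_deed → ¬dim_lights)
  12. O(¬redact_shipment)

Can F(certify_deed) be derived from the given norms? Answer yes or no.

Yes

By case analysis on seal_deed: premise 3 gives O(seal_deed → log_report) and premise 1 gives O(¬seal_deed → log_report), so O(log_report) either way.
Premise 9 is O(log_report → quarantine_host); since O(log_report), deontic closure gives O(quarantine_host).
Premise 4 is O(sign_protocol → ¬quarantine_host); contrapositively O(quarantine_host → ¬sign_protocol). Since O(quarantine_host) holds, K gives O(¬sign_protocol).
Premise 8, O(¬review_waiver → sign_protocol), contraposes to O(¬sign_protocol → review_waiver); with O(¬sign_protocol) we get O(review_waiver).
The contrapositive of premise 2 (O(¬take_oath → ¬review_waiver)) is O(review_waiver → take_oath), and O(review_waiver) is already established, so O(take_oath).
The contrapositive of premise 10 (O(certify_deed → ¬take_oath)) is O(take_oath → ¬certify_deed), and O(take_oath) is already established, so O(¬certify_deed).
Premises 5, 6, 7, 11, 12 do not contribute to this derivation.
So O(¬certify_deed) holds, i.e. F(certify_deed). The claim follows.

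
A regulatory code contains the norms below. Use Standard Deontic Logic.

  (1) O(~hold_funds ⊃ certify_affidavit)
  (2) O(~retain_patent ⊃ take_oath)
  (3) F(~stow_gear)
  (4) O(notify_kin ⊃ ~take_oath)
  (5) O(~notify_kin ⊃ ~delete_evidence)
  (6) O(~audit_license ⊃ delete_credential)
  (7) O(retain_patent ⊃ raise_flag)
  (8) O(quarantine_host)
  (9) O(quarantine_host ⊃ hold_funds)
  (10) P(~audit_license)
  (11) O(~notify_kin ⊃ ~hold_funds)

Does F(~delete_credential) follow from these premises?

No

Premise 6 is O(~audit_license ⊃ delete_credential), but O(~audit_license) is not derivable from the premises (the permission P(~audit_license) asserts only ~O(audit_license), not O(~audit_license)), so it does not yield O(delete_credential).
No other premise forces O(delete_credential). An ideal world satisfying every premise can still have ~delete_credential true, so F(~delete_credential) is not derivable.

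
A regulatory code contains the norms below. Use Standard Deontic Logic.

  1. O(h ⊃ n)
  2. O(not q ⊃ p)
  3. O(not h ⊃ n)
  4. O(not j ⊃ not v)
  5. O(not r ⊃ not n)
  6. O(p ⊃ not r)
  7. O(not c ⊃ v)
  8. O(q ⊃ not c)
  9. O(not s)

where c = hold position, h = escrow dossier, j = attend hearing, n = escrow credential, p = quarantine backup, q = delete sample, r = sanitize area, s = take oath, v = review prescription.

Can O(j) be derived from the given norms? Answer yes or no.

Yes

Premises 1 and 3 cover both cases: O(h ⊃ n) and O(not h ⊃ n). Since h ∨ not h is a tautology, O(n) follows.
The contrapositive of premise 5 (O(not r ⊃ not n)) is O(n ⊃ r), and O(n) is already established, so O(r).
Premise 6, O(p ⊃ not r), contraposes to O(r ⊃ not p); with O(r) we get O(not p).
Premise 2, O(not q ⊃ p), contraposes to O(not p ⊃ q); with O(not p) we get O(q).
Premise 8 is O(q ⊃ not c); since O(q), deontic closure gives O(not c).
Applying K to premise 7 (O(not c ⊃ v)) and O(not c) yields O(v).
The contrapositive of premise 4 (O(not j ⊃ not v)) is O(v ⊃ j), and O(v) is already established, so O(j).
Premise 9 does not contribute to this derivation.
So O(j) follows.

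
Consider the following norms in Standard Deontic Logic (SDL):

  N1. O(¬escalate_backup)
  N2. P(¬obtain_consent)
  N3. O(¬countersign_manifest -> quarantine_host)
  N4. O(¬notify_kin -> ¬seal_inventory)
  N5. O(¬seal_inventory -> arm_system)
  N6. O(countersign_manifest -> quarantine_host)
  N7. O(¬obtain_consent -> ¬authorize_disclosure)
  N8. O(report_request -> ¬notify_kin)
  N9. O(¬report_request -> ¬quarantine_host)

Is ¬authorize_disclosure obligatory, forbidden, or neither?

Premise 7 is O(¬obtain_consent -> ¬authorize_disclosure), but O(¬obtain_consent) is not derivable from the premises (the permission P(¬obtain_consent) asserts only ¬O(obtain_consent), not O(¬obtain_consent)), so it does not yield O(¬authorize_disclosure).
No premise or chain of K-axiom applications forces O(¬authorize_disclosure), and none forces O(authorize_disclosure). So ¬authorize_disclosure is neither obligatory nor forbidden under these norms.

Neither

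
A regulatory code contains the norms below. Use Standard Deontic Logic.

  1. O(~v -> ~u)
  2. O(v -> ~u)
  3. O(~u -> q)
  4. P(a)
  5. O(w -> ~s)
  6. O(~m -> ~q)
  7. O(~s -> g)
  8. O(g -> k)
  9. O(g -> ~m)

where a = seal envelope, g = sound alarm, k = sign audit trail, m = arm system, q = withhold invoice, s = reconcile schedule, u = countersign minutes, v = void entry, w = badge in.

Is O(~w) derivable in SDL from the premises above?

Premises 2 and 1 are O(v -> ~u) and O(~v -> ~u); every ideal world satisfies v or ~v, so in either case ~u holds — hence O(~u).
Applying K to premise 3 (O(~u -> q)) and O(~u) yields O(q).
Premise 6 is O(~m -> ~q); contrapositively O(q -> m). Since O(q) holds, K gives O(m).
Premise 9, O(g -> ~m), contraposes to O(m -> ~g); with O(m) we get O(~g).
Premise 7 is O(~s -> g); contrapositively O(~g -> s). Since O(~g) holds, K gives O(s).
Premise 5 is O(w -> ~s); contrapositively O(s -> ~w). Since O(s) holds, K gives O(~w).
Premises 4, 8 do not contribute to this derivation.
So O(~w) follows.

Yes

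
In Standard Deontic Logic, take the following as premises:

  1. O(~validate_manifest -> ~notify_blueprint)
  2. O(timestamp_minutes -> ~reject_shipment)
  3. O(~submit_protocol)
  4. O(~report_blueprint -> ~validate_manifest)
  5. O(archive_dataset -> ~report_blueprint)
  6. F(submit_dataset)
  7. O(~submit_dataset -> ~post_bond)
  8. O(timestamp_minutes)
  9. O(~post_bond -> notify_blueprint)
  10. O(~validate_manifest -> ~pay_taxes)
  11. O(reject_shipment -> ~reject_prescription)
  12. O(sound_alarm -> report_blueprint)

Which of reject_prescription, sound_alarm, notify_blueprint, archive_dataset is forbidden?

Premise 6 is F(submit_dataset), i.e. O(~submit_dataset).
Premise 7 is O(~submit_dataset -> ~post_bond); since O(~submit_dataset), deontic closure gives O(~post_bond).
From O(~post_bond) and premise 9, O(~post_bond -> notify_blueprint), we obtain O(notify_blueprint).
The contrapositive of premise 1 (O(~validate_manifest -> ~notify_blueprint)) is O(notify_blueprint -> validate_manifest), and O(notify_blueprint) is already established, so O(validate_manifest).
Premise 4 is O(~report_blueprint -> ~validate_manifest); contrapositively O(validate_manifest -> report_blueprint). Since O(validate_manifest) holds, K gives O(report_blueprint).
The contrapositive of premise 5 (O(archive_dataset -> ~report_blueprint)) is O(report_blueprint -> ~archive_dataset), and O(report_blueprint) is already established, so O(~archive_dataset).
So O(~archive_dataset) holds, i.e. archive_dataset is forbidden. None of the other listed options is forbidden under the premises.

archive_dataset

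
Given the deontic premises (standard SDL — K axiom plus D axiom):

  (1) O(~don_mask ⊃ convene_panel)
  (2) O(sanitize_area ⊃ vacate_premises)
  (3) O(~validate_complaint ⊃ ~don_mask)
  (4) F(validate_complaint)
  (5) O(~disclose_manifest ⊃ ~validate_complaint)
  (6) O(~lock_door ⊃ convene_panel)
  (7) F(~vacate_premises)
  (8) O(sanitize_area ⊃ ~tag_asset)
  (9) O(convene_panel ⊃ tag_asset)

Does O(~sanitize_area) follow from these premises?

Yes

F(validate_complaint) at premise 4 means O(~validate_complaint).
Applying K to premise 3 (O(~validate_complaint ⊃ ~don_mask)) and O(~validate_complaint) yields O(~don_mask).
From O(~don_mask) and premise 1, O(~don_mask ⊃ convene_panel), we obtain O(convene_panel).
Applying K to premise 9 (O(convene_panel ⊃ tag_asset)) and O(convene_panel) yields O(tag_asset).
Premise 8, O(sanitize_area ⊃ ~tag_asset), contraposes to O(tag_asset ⊃ ~sanitize_area); with O(tag_asset) we get O(~sanitize_area).
Premises 2, 5, 6, 7 do not contribute to this derivation.
So O(~sanitize_area) follows.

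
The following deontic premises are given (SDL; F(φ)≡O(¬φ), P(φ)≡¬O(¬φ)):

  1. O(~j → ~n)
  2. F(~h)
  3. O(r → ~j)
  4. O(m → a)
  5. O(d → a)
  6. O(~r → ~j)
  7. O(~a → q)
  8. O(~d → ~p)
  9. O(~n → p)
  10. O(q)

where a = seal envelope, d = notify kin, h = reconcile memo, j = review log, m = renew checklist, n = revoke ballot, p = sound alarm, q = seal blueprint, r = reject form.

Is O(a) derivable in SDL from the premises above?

By case analysis on r: premise 3 gives O(r → ~j) and premise 6 gives O(~r → ~j), so O(~j) either way.
Applying K to premise 1 (O(~j → ~n)) and O(~j) yields O(~n).
With premise 9, O(~n → p), the K-axiom yields O(p).
Premise 8 is O(~d → ~p); contrapositively O(p → d). Since O(p) holds, K gives O(d).
With premise 5, O(d → a), the K-axiom yields O(a).
Premises 2, 4, 7, 10 do not contribute to this derivation.
So O(a) follows.

Yes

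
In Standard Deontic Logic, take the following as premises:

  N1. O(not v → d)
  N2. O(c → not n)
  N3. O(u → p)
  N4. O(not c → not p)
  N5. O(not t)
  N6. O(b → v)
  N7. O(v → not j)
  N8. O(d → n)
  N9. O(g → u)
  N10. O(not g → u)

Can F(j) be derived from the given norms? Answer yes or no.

Yes

Premises 9 and 10 are O(g → u) and O(not g → u); every ideal world satisfies g or not g, so in either case u holds — hence O(u).
Premise 3 is O(u → p); since O(u), deontic closure gives O(p).
Premise 4, O(not c → not p), contraposes to O(p → c); with O(p) we get O(c).
From O(c) and premise 2, O(c → not n), we obtain O(not n).
Premise 8, O(d → n), contraposes to O(not n → not d); with O(not n) we get O(not d).
Premise 1, O(not v → d), contraposes to O(not d → v); with O(not d) we get O(v).
Applying K to premise 7 (O(v → not j)) and O(v) yields O(not j).
Premises 5, 6 do not contribute to this derivation.
So O(not j) holds, i.e. F(j). The claim follows.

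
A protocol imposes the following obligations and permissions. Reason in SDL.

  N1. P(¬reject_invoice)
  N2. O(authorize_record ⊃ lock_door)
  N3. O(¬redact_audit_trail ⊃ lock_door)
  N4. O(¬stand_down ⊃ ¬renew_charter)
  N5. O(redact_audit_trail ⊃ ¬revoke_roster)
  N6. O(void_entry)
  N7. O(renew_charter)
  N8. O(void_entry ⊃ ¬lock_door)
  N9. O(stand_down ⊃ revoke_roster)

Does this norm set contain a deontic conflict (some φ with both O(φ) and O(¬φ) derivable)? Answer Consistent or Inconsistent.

From premise 7 we have O(renew_charter).
Premise 4, O(¬stand_down ⊃ ¬renew_charter), contraposes to O(renew_charter ⊃ stand_down); with O(renew_charter) we get O(stand_down).
Premise 9 is O(stand_down ⊃ revoke_roster); since O(stand_down), deontic closure gives O(revoke_roster).
Premise 5 is O(redact_audit_trail ⊃ ¬revoke_roster); contrapositively O(revoke_roster ⊃ ¬redact_audit_trail). Since O(revoke_roster) holds, K gives O(¬redact_audit_trail).
From O(¬redact_audit_trail) and premise 3, O(¬redact_audit_trail ⊃ lock_door), we obtain O(lock_door).
Premise 8 is O(void_entry ⊃ ¬lock_door); contrapositively O(lock_door ⊃ ¬void_entry). Since O(lock_door) holds, K gives O(¬void_entry).
However, premise 6 gives O(void_entry).
We now have both O(¬void_entry) and O(void_entry) — void_entry is simultaneously obligatory and forbidden, violating the D-axiom.

Inconsistent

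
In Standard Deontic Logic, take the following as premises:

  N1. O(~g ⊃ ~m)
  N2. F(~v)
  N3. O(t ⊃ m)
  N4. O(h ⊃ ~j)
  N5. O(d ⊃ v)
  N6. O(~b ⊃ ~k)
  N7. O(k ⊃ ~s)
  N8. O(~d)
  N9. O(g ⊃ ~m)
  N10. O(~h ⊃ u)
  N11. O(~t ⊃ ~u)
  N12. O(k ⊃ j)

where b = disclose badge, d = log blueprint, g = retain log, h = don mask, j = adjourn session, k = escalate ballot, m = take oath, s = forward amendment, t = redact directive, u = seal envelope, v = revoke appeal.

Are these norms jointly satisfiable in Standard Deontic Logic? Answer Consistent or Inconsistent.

Consistent

Premise 5 is O(d ⊃ v); even if O(v) held, inferring O(d) would be affirming the consequent — invalid.
So O(d) is not derivable, and the apparent clash with O(~d) does not arise.
A world satisfying every obligation exists (e.g. b=false, d=false, g=false, h=true, j=false, k=false, m=false, s=false, t=false, u=false, v=true); no atom is both obligatory and forbidden, so the set is consistent.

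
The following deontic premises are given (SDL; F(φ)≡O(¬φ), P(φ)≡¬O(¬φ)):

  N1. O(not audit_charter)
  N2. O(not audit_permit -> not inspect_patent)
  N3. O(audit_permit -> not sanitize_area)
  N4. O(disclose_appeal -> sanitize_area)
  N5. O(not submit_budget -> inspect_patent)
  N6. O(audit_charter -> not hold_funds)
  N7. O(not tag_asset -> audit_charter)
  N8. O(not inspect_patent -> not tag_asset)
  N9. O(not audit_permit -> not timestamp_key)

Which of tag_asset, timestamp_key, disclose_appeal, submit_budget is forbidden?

Premise 1 states O(not audit_charter) outright.
The contrapositive of premise 7 (O(not tag_asset -> audit_charter)) is O(not audit_charter -> tag_asset), and O(not audit_charter) is already established, so O(tag_asset).
The contrapositive of premise 8 (O(not inspect_patent -> not tag_asset)) is O(tag_asset -> inspect_patent), and O(tag_asset) is already established, so O(inspect_patent).
Premise 2, O(not audit_permit -> not inspect_patent), contraposes to O(inspect_patent -> audit_permit); with O(inspect_patent) we get O(audit_permit).
From O(audit_permit) and premise 3, O(audit_permit -> not sanitize_area), we obtain O(not sanitize_area).
Premise 4 is O(disclose_appeal -> sanitize_area); contrapositively O(not sanitize_area -> not disclose_appeal). Since O(not sanitize_area) holds, K gives O(not disclose_appeal).
So O(not disclose_appeal) holds, i.e. disclose_appeal is forbidden. None of the other listed options is forbidden under the premises.

disclose_appeal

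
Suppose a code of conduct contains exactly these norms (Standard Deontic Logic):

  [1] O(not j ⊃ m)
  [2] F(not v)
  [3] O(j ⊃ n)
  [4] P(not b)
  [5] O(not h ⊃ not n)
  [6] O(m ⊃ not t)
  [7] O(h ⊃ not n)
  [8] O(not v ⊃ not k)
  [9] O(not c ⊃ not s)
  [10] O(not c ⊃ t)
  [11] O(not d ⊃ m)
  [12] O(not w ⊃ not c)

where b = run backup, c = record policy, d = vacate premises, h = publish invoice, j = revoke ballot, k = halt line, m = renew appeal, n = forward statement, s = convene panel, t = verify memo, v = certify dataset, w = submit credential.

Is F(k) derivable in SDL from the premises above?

No

Premise 8 is O(not v ⊃ not k), but O(not v) is not derivable from the premises, so it does not yield O(not k).
No other premise forces O(not k). An ideal world satisfying every premise can still have k true, so F(k) is not derivable.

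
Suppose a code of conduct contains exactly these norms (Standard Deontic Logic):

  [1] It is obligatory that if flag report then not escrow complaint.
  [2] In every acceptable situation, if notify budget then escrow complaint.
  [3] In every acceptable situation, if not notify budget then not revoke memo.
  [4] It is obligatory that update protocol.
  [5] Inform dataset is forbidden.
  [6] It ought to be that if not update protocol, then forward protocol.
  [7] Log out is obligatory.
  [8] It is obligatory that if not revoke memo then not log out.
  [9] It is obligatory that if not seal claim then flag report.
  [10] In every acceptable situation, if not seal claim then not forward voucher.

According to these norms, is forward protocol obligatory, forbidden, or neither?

Premise 6 is O(¬update_protocol → forward_protocol), but O(¬update_protocol) is not derivable from the premises, so it does not yield O(forward_protocol).
No premise or chain of K-axiom applications forces O(forward_protocol), and none forces O(¬forward_protocol). So forward_protocol is neither obligatory nor forbidden under these norms.

Neither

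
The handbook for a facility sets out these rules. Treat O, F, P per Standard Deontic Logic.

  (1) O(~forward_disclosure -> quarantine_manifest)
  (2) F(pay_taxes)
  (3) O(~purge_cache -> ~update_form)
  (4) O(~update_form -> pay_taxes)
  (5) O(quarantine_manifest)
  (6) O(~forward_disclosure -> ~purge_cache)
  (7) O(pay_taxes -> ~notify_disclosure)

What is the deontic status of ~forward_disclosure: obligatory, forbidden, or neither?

Forbidden

F(pay_taxes) at premise 2 means O(~pay_taxes).
Premise 4 is O(~update_form -> pay_taxes); contrapositively O(~pay_taxes -> update_form). Since O(~pay_taxes) holds, K gives O(update_form).
Premise 3, O(~purge_cache -> ~update_form), contraposes to O(update_form -> purge_cache); with O(update_form) we get O(purge_cache).
The contrapositive of premise 6 (O(~forward_disclosure -> ~purge_cache)) is O(purge_cache -> forward_disclosure), and O(purge_cache) is already established, so O(forward_disclosure).
Premises 1, 5, 7 do not contribute to this derivation.
Thus O(forward_disclosure), which is F(~forward_disclosure): ~forward_disclosure is forbidden.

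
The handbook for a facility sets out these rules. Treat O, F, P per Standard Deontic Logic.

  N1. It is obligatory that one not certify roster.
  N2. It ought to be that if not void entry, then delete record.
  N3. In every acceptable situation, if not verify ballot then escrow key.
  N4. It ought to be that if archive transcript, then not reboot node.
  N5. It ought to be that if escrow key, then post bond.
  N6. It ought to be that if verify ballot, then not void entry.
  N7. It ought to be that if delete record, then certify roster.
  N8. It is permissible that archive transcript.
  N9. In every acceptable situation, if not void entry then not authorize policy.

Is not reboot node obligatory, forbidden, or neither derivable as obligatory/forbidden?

Premise 4 is O(archive_transcript → ¬reboot_node), but O(archive_transcript) is not derivable from the premises (the permission P(archive_transcript) asserts only ¬O(¬archive_transcript), not O(archive_transcript)), so it does not yield O(¬reboot_node).
No premise or chain of K-axiom applications forces O(¬reboot_node), and none forces O(reboot_node). So ¬reboot_node is neither obligatory nor forbidden under these norms.

Neither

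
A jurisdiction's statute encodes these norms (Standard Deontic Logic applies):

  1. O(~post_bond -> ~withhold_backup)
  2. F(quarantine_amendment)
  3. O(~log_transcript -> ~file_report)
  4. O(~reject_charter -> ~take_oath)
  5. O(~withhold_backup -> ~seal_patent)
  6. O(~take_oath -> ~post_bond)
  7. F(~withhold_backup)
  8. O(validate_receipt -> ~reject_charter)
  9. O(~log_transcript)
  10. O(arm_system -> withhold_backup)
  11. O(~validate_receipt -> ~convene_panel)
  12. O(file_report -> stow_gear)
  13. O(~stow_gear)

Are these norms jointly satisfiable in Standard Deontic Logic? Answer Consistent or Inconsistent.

Premise 12 is O(file_report -> stow_gear), but O(file_report) is not derivable from the premises, so it does not yield O(stow_gear).
So O(stow_gear) is not derivable, and the apparent clash with O(~stow_gear) does not arise.
A world satisfying every obligation exists (e.g. arm_system=false, convene_panel=false, file_report=false, log_transcript=false, post_bond=true, quarantine_amendment=false, reject_charter=true, seal_patent=false, stow_gear=false, take_oath=true, validate_receipt=false, withhold_backup=true); no atom is both obligatory and forbidden, so the set is consistent.

Consistent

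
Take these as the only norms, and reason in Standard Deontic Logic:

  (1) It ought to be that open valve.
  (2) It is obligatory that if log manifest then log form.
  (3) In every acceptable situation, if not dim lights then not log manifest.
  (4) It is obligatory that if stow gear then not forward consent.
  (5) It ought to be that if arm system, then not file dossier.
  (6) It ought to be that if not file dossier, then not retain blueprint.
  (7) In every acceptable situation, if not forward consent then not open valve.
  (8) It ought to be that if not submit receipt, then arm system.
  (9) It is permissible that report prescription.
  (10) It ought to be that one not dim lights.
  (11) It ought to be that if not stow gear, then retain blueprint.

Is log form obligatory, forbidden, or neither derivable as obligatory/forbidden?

Neither

Premise 2 is O(log_manifest → log_form), but O(log_manifest) is not derivable from the premises, so it does not yield O(log_form).
No premise or chain of K-axiom applications forces O(log_form), and none forces O(¬log_form). So log_form is neither obligatory nor forbidden under these norms.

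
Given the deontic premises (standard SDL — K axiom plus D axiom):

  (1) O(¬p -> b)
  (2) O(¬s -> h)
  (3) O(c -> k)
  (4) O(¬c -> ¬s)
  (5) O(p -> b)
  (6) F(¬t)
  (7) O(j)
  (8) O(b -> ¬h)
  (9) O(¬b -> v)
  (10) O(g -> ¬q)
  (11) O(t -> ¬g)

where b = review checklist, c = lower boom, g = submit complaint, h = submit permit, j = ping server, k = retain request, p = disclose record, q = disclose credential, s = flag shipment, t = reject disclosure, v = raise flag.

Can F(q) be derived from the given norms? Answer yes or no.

Premise 10 is O(g -> ¬q), but O(g) is not derivable from the premises, so it does not yield O(¬q).
No other premise forces O(¬q). An ideal world satisfying every premise can still have q true, so F(q) is not derivable.

No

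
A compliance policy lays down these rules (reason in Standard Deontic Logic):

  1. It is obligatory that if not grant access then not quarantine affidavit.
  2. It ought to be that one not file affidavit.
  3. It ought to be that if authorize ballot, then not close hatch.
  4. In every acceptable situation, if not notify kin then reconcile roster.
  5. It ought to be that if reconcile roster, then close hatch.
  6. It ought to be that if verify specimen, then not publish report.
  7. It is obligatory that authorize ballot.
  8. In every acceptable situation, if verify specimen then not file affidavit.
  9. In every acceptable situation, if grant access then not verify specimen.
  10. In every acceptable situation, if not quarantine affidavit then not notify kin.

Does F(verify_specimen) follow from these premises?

Premise 7 gives O(authorize_ballot).
From O(authorize_ballot) and premise 3, O(authorize_ballot → ¬close_hatch), we obtain O(¬close_hatch).
Premise 5 is O(reconcile_roster → close_hatch); contrapositively O(¬close_hatch → ¬reconcile_roster). Since O(¬close_hatch) holds, K gives O(¬reconcile_roster).
The contrapositive of premise 4 (O(¬notify_kin → reconcile_roster)) is O(¬reconcile_roster → notify_kin), and O(¬reconcile_roster) is already established, so O(notify_kin).
Premise 10 is O(¬quarantine_affidavit → ¬notify_kin); contrapositively O(notify_kin → quarantine_affidavit). Since O(notify_kin) holds, K gives O(quarantine_affidavit).
The contrapositive of premise 1 (O(¬grant_access → ¬quarantine_affidavit)) is O(quarantine_affidavit → grant_access), and O(quarantine_affidavit) is already established, so O(grant_access).
With premise 9, O(grant_access → ¬verify_specimen), the K-axiom yields O(¬verify_specimen).
Premises 2, 6, 8 do not contribute to this derivation.
So O(¬verify_specimen) holds, i.e. F(verify_specimen). The claim follows.

Yes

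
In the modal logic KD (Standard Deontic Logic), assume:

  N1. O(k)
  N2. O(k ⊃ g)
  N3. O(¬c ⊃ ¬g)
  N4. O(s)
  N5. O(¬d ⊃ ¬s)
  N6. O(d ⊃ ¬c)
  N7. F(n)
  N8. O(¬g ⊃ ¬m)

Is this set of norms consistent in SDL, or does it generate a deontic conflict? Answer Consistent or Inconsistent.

Premise 1 gives O(k).
Applying K to premise 2 (O(k ⊃ g)) and O(k) yields O(g).
The contrapositive of premise 3 (O(¬c ⊃ ¬g)) is O(g ⊃ c), and O(g) is already established, so O(c).
Premise 6, O(d ⊃ ¬c), contraposes to O(c ⊃ ¬d); with O(c) we get O(¬d).
Premise 5 is O(¬d ⊃ ¬s); since O(¬d), deontic closure gives O(¬s).
Yet premise 4 states O(s).
We now have both O(¬s) and O(s) — s is simultaneously obligatory and forbidden, violating the D-axiom.

Inconsistent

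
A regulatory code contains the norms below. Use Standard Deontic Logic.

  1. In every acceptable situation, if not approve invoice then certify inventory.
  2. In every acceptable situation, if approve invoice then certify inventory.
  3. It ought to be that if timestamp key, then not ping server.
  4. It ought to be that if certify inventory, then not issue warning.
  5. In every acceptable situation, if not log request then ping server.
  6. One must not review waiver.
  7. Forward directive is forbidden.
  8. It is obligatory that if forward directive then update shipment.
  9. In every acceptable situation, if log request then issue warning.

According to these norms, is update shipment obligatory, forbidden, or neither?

Neither

Premise 8 is O(forward_directive → update_shipment), but O(forward_directive) is not derivable from the premises, so it does not yield O(update_shipment).
No premise or chain of K-axiom applications forces O(update_shipment), and none forces O(¬update_shipment). So update_shipment is neither obligatory nor forbidden under these norms.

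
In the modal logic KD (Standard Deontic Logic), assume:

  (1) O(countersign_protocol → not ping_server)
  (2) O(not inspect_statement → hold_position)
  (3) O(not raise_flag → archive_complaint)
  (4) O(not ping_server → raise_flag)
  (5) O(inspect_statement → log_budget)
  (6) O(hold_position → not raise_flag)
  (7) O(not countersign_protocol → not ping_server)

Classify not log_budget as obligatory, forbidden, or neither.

By case analysis on not countersign_protocol: premise 7 gives O(not countersign_protocol → not ping_server) and premise 1 gives O(countersign_protocol → not ping_server), so O(not ping_server) either way.
Applying K to premise 4 (O(not ping_server → raise_flag)) and O(not ping_server) yields O(raise_flag).
Premise 6 is O(hold_position → not raise_flag); contrapositively O(raise_flag → not hold_position). Since O(raise_flag) holds, K gives O(not hold_position).
Premise 2, O(not inspect_statement → hold_position), contraposes to O(not hold_position → inspect_statement); with O(not hold_position) we get O(inspect_statement).
Premise 5 is O(inspect_statement → log_budget); since O(inspect_statement), deontic closure gives O(log_budget).
Premise 3 does not contribute to this derivation.
Thus O(log_budget), which is F(not log_budget): not log_budget is forbidden.

Forbidden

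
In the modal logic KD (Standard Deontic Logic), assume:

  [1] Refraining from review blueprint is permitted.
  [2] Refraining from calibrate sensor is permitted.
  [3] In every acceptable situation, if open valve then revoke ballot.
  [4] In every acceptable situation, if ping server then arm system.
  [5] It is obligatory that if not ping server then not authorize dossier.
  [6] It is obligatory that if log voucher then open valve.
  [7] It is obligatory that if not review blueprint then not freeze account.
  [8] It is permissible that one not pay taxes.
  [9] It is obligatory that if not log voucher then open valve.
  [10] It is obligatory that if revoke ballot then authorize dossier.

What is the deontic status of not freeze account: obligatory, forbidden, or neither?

Neither

Premise 7 is O(¬review_blueprint → ¬freeze_account), but O(¬review_blueprint) is not derivable from the premises (the permission P(¬review_blueprint) asserts only ¬O(review_blueprint), not O(¬review_blueprint)), so it does not yield O(¬freeze_account).
No premise or chain of K-axiom applications forces O(¬freeze_account), and none forces O(freeze_account). So ¬freeze_account is neither obligatory nor forbidden under these norms.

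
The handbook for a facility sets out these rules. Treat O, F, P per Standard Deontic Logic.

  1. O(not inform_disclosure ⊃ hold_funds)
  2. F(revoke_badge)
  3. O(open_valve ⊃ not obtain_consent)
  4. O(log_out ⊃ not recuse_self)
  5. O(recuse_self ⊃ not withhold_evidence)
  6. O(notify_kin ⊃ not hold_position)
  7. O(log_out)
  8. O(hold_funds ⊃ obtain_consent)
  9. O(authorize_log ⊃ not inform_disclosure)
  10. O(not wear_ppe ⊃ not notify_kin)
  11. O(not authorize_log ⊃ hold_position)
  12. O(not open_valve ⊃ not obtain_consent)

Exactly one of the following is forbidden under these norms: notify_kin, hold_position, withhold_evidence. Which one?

notify_kin

Premises 3 and 12 cover both cases: O(open_valve ⊃ not obtain_consent) and O(not open_valve ⊃ not obtain_consent). Since open_valve ∨ not open_valve is a tautology, O(not obtain_consent) follows.
Premise 8, O(hold_funds ⊃ obtain_consent), contraposes to O(not obtain_consent ⊃ not hold_funds); with O(not obtain_consent) we get O(not hold_funds).
Premise 1, O(not inform_disclosure ⊃ hold_funds), contraposes to O(not hold_funds ⊃ inform_disclosure); with O(not hold_funds) we get O(inform_disclosure).
The contrapositive of premise 9 (O(authorize_log ⊃ not inform_disclosure)) is O(inform_disclosure ⊃ not authorize_log), and O(inform_disclosure) is already established, so O(not authorize_log).
With premise 11, O(not authorize_log ⊃ hold_position), the K-axiom yields O(hold_position).
The contrapositive of premise 6 (O(notify_kin ⊃ not hold_position)) is O(hold_position ⊃ not notify_kin), and O(hold_position) is already established, so O(not notify_kin).
So O(not notify_kin) holds, i.e. notify_kin is forbidden. None of the other listed options is forbidden under the premises.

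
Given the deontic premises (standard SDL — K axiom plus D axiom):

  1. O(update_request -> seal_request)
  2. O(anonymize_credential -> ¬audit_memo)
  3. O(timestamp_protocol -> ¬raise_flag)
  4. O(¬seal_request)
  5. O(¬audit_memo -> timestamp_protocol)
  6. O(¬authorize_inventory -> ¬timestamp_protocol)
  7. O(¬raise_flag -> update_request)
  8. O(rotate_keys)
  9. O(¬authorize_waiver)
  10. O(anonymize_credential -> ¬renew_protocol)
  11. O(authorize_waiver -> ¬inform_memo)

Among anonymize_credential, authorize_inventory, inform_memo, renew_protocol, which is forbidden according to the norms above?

Premise 4 gives O(¬seal_request).
The contrapositive of premise 1 (O(update_request -> seal_request)) is O(¬seal_request -> ¬update_request), and O(¬seal_request) is already established, so O(¬update_request).
The contrapositive of premise 7 (O(¬raise_flag -> update_request)) is O(¬update_request -> raise_flag), and O(¬update_request) is already established, so O(raise_flag).
The contrapositive of premise 3 (O(timestamp_protocol -> ¬raise_flag)) is O(raise_flag -> ¬timestamp_protocol), and O(raise_flag) is already established, so O(¬timestamp_protocol).
Premise 5 is O(¬audit_memo -> timestamp_protocol); contrapositively O(¬timestamp_protocol -> audit_memo). Since O(¬timestamp_protocol) holds, K gives O(audit_memo).
Premise 2, O(anonymize_credential -> ¬audit_memo), contraposes to O(audit_memo -> ¬anonymize_credential); with O(audit_memo) we get O(¬anonymize_credential).
So O(¬anonymize_credential) holds, i.e. anonymize_credential is forbidden. None of the other listed options is forbidden under the premises.

anonymize_credential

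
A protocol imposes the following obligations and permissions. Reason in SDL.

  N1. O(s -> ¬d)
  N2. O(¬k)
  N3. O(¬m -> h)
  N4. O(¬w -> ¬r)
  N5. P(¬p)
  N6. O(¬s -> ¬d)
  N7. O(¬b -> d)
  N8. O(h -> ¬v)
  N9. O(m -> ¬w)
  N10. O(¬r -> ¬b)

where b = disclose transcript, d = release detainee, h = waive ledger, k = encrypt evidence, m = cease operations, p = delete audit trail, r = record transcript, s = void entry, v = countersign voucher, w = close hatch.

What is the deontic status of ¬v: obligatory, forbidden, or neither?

Premises 1 and 6 cover both cases: O(s -> ¬d) and O(¬s -> ¬d). Since s ∨ ¬s is a tautology, O(¬d) follows.
Premise 7 is O(¬b -> d); contrapositively O(¬d -> b). Since O(¬d) holds, K gives O(b).
Premise 10 is O(¬r -> ¬b); contrapositively O(b -> r). Since O(b) holds, K gives O(r).
The contrapositive of premise 4 (O(¬w -> ¬r)) is O(r -> w), and O(r) is already established, so O(w).
Premise 9, O(m -> ¬w), contraposes to O(w -> ¬m); with O(w) we get O(¬m).
From O(¬m) and premise 3, O(¬m -> h), we obtain O(h).
Premise 8 is O(h -> ¬v); since O(h), deontic closure gives O(¬v).
Premises 2, 5 do not contribute to this derivation.
Hence ¬v is obligatory.

Obligatory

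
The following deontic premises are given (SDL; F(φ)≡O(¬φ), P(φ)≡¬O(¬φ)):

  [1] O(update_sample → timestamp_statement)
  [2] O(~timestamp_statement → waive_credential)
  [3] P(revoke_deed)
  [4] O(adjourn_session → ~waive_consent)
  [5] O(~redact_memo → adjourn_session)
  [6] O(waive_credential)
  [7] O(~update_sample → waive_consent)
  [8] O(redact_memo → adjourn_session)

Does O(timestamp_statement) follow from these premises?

Premises 5 and 8 are O(~redact_memo → adjourn_session) and O(redact_memo → adjourn_session); every ideal world satisfies ~redact_memo or redact_memo, so in either case adjourn_session holds — hence O(adjourn_session).
Premise 4 is O(adjourn_session → ~waive_consent); since O(adjourn_session), deontic closure gives O(~waive_consent).
Premise 7 is O(~update_sample → waive_consent); contrapositively O(~waive_consent → update_sample). Since O(~waive_consent) holds, K gives O(update_sample).
With premise 1, O(update_sample → timestamp_statement), the K-axiom yields O(timestamp_statement).
Premises 2, 3, 6 do not contribute to this derivation.
So O(timestamp_statement) follows.

Yes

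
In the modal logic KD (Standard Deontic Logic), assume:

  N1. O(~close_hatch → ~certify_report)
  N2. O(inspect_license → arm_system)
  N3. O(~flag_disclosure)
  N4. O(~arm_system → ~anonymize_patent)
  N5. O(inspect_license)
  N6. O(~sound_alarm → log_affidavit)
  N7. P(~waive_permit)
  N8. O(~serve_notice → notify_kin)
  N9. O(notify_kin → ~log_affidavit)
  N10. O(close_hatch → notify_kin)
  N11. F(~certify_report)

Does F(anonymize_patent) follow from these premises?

No

Premise 4 is O(~arm_system → ~anonymize_patent), but O(~arm_system) is not derivable from the premises, so it does not yield O(~anonymize_patent).
No other premise forces O(~anonymize_patent). An ideal world satisfying every premise can still have anonymize_patent true, so F(anonymize_patent) is not derivable.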